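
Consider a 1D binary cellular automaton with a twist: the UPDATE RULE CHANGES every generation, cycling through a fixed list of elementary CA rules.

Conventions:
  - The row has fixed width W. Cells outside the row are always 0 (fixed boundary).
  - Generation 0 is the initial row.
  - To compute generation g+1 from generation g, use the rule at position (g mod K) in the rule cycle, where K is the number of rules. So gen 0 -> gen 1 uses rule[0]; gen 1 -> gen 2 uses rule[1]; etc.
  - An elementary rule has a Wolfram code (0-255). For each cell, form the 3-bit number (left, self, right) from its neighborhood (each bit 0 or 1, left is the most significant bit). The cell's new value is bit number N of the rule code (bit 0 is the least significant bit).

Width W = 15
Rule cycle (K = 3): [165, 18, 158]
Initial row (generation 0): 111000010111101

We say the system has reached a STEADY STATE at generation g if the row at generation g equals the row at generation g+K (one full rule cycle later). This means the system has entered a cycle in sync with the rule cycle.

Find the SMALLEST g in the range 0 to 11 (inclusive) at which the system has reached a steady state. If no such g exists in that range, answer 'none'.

Answer: 5

Derivation:
Gen 0: 111000010111101
Gen 1 (rule 165): 010011011011011
Gen 2 (rule 18): 101100000000000
Gen 3 (rule 158): 101010000000000
Gen 4 (rule 165): 111110111111111
Gen 5 (rule 18): 000000000000000
Gen 6 (rule 158): 000000000000000
Gen 7 (rule 165): 111111111111111
Gen 8 (rule 18): 000000000000000
Gen 9 (rule 158): 000000000000000
Gen 10 (rule 165): 111111111111111
Gen 11 (rule 18): 000000000000000
Gen 12 (rule 158): 000000000000000
Gen 13 (rule 165): 111111111111111
Gen 14 (rule 18): 000000000000000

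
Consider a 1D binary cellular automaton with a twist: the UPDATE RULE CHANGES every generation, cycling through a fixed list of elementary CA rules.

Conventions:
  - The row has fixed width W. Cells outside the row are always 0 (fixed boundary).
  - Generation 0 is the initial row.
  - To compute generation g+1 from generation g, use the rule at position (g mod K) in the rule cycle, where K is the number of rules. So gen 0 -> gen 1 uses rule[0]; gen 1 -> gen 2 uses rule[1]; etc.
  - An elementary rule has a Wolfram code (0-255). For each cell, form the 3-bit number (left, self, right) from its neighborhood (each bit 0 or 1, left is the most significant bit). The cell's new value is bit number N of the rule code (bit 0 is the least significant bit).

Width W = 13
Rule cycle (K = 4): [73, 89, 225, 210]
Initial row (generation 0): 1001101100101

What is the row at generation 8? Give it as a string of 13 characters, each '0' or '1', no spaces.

Answer: 1011111101000

Derivation:
Gen 0: 1001101100101
Gen 1 (rule 73): 0001101100000
Gen 2 (rule 89): 1101101111111
Gen 3 (rule 225): 0110110111111
Gen 4 (rule 210): 1010010011111
Gen 5 (rule 73): 0000000010001
Gen 6 (rule 89): 1111111001100
Gen 7 (rule 225): 0111111000101
Gen 8 (rule 210): 1011111101000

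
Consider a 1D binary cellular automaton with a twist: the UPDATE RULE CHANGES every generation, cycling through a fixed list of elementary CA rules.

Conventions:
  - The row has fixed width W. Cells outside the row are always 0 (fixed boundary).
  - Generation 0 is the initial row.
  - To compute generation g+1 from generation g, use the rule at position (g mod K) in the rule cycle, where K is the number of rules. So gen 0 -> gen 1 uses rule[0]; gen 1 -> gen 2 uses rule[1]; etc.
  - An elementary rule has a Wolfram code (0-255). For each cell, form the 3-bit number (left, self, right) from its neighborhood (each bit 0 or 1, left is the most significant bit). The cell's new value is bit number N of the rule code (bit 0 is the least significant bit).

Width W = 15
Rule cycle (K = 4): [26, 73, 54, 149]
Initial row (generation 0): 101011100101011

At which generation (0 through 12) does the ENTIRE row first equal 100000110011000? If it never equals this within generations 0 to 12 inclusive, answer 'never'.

Answer: never

Derivation:
Gen 0: 101011100101011
Gen 1 (rule 26): 000010011000010
Gen 2 (rule 73): 111000011011000
Gen 3 (rule 54): 000100100100100
Gen 4 (rule 149): 110110110110111
Gen 5 (rule 26): 100100100100100
Gen 6 (rule 73): 000000000000001
Gen 7 (rule 54): 000000000000011
Gen 8 (rule 149): 111111111111000
Gen 9 (rule 26): 100000000000100
Gen 10 (rule 73): 001111111110001
Gen 11 (rule 54): 010000000001011
Gen 12 (rule 149): 011111111101000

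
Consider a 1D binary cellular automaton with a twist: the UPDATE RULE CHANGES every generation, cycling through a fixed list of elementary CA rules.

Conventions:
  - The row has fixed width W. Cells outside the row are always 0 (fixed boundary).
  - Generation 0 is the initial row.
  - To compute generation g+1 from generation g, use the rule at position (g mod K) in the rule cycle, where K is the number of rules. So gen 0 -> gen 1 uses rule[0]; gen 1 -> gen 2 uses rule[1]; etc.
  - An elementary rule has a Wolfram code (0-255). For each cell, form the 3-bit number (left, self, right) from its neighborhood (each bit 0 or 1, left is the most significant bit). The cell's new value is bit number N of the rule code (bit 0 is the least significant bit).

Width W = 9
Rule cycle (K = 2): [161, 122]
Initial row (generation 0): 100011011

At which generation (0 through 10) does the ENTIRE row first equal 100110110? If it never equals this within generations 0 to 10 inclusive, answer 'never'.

Answer: never

Derivation:
Gen 0: 100011011
Gen 1 (rule 161): 001000100
Gen 2 (rule 122): 010101010
Gen 3 (rule 161): 001010100
Gen 4 (rule 122): 010101010
Gen 5 (rule 161): 001010100
Gen 6 (rule 122): 010101010
Gen 7 (rule 161): 001010100
Gen 8 (rule 122): 010101010
Gen 9 (rule 161): 001010100
Gen 10 (rule 122): 010101010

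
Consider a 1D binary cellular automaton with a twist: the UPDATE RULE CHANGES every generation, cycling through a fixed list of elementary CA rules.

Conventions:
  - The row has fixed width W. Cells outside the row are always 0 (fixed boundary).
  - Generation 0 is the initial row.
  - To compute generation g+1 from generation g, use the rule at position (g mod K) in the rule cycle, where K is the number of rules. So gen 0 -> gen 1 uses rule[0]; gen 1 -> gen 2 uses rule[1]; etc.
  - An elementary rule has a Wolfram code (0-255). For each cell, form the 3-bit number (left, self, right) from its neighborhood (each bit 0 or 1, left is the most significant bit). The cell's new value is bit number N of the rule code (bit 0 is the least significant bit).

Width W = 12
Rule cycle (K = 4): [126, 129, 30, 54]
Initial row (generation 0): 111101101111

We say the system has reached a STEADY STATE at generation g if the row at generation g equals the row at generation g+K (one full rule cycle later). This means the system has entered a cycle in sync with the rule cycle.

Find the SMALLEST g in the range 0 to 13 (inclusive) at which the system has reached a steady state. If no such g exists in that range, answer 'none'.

Answer: none

Derivation:
Gen 0: 111101101111
Gen 1 (rule 126): 100111111001
Gen 2 (rule 129): 000011110000
Gen 3 (rule 30): 000110001000
Gen 4 (rule 54): 001001011100
Gen 5 (rule 126): 011111110110
Gen 6 (rule 129): 001111100000
Gen 7 (rule 30): 011000010000
Gen 8 (rule 54): 100100111000
Gen 9 (rule 126): 111111101100
Gen 10 (rule 129): 011111000001
Gen 11 (rule 30): 110000100011
Gen 12 (rule 54): 001001110100
Gen 13 (rule 126): 011111011110
Gen 14 (rule 129): 001110001100
Gen 15 (rule 30): 011001011010
Gen 16 (rule 54): 100111100111
Gen 17 (rule 126): 111100111101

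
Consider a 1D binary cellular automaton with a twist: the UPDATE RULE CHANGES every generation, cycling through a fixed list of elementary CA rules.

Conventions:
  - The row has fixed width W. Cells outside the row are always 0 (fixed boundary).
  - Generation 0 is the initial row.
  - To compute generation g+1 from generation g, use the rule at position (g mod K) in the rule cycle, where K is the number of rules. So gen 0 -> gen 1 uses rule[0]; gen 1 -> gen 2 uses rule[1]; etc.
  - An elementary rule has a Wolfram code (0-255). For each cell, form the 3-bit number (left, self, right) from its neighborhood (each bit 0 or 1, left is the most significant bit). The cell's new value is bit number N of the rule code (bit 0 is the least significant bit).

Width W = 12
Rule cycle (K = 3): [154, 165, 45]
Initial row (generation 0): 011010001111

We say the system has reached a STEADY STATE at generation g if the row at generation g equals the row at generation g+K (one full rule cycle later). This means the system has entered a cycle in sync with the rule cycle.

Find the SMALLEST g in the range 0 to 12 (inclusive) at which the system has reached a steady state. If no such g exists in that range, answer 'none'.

Answer: none

Derivation:
Gen 0: 011010001111
Gen 1 (rule 154): 110001011110
Gen 2 (rule 165): 000101101100
Gen 3 (rule 45): 110111011001
Gen 4 (rule 154): 100110010110
Gen 5 (rule 165): 100000011000
Gen 6 (rule 45): 101111010011
Gen 7 (rule 154): 001110001110
Gen 8 (rule 165): 100100100100
Gen 9 (rule 45): 100100100101
Gen 10 (rule 154): 011011011000
Gen 11 (rule 165): 000100100011
Gen 12 (rule 45): 110100101010
Gen 13 (rule 154): 100011000001
Gen 14 (rule 165): 101000011101
Gen 15 (rule 45): 111011010011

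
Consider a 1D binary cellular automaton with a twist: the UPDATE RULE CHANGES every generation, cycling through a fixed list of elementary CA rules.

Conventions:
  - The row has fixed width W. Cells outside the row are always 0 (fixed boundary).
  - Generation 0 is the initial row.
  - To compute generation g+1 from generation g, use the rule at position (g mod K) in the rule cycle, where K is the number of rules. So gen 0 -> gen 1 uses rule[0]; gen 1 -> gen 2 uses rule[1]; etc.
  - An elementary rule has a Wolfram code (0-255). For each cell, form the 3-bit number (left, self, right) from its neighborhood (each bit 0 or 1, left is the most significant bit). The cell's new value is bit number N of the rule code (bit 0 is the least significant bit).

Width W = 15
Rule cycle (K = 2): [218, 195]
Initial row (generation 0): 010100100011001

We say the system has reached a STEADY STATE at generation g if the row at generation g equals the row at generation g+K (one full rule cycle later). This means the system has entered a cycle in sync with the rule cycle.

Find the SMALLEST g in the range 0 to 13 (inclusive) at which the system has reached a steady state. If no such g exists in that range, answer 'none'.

Gen 0: 010100100011001
Gen 1 (rule 218): 100011010111110
Gen 2 (rule 195): 001101000011110
Gen 3 (rule 218): 011100100111111
Gen 4 (rule 195): 101101001011111
Gen 5 (rule 218): 001100110011111
Gen 6 (rule 195): 110101010101111
Gen 7 (rule 218): 110000000001111
Gen 8 (rule 195): 010111111110111
Gen 9 (rule 218): 100111111110111
Gen 10 (rule 195): 001011111110011
Gen 11 (rule 218): 010011111111111
Gen 12 (rule 195): 100101111111111
Gen 13 (rule 218): 011001111111111
Gen 14 (rule 195): 101010111111111
Gen 15 (rule 218): 000000111111111

Answer: none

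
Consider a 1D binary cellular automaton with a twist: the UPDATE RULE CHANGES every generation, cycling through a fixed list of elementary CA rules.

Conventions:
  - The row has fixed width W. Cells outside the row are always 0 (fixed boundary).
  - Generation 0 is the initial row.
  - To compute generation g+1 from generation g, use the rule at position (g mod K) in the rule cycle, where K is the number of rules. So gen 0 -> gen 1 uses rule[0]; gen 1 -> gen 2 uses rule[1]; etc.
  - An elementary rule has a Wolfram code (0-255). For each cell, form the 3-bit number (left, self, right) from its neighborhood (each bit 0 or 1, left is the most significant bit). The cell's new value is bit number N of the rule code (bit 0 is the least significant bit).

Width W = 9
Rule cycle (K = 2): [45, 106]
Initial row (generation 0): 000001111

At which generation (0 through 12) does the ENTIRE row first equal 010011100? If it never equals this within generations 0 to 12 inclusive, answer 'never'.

Answer: 7

Derivation:
Gen 0: 000001111
Gen 1 (rule 45): 111101000
Gen 2 (rule 106): 100110000
Gen 3 (rule 45): 100100111
Gen 4 (rule 106): 001001101
Gen 5 (rule 45): 101001011
Gen 6 (rule 106): 010010111
Gen 7 (rule 45): 010011100
Gen 8 (rule 106): 100110100
Gen 9 (rule 45): 100101101
Gen 10 (rule 106): 001011110
Gen 11 (rule 45): 101110000
Gen 12 (rule 106): 011010000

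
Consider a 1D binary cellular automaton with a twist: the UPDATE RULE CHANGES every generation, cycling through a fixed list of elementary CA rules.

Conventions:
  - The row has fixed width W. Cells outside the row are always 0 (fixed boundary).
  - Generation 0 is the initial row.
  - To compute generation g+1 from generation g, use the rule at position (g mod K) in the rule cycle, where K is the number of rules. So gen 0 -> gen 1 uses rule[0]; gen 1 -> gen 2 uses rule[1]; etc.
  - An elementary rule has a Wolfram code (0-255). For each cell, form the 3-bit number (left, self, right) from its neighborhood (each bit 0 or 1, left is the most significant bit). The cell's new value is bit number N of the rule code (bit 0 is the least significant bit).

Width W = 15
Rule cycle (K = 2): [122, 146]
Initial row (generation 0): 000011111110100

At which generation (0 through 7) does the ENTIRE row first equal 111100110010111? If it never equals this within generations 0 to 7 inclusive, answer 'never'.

Gen 0: 000011111110100
Gen 1 (rule 122): 000110000011010
Gen 2 (rule 146): 001001000100001
Gen 3 (rule 122): 010110101010010
Gen 4 (rule 146): 100000000001101
Gen 5 (rule 122): 010000000011110
Gen 6 (rule 146): 101000000101101
Gen 7 (rule 122): 010100001011110

Answer: never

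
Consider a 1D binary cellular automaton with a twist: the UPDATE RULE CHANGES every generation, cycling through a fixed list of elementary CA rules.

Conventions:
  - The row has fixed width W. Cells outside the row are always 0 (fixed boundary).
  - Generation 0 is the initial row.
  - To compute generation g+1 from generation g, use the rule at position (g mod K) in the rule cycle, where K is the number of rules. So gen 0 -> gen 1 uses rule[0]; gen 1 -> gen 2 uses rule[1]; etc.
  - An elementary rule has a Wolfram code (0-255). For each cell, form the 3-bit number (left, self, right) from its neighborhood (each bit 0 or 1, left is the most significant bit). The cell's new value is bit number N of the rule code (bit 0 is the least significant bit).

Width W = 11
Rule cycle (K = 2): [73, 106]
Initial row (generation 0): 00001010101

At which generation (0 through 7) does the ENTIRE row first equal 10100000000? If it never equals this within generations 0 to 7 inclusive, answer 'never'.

Gen 0: 00001010101
Gen 1 (rule 73): 11100000000
Gen 2 (rule 106): 10100000000
Gen 3 (rule 73): 00001111111
Gen 4 (rule 106): 00011000001
Gen 5 (rule 73): 11011011100
Gen 6 (rule 106): 11111110100
Gen 7 (rule 73): 10000010001

Answer: 2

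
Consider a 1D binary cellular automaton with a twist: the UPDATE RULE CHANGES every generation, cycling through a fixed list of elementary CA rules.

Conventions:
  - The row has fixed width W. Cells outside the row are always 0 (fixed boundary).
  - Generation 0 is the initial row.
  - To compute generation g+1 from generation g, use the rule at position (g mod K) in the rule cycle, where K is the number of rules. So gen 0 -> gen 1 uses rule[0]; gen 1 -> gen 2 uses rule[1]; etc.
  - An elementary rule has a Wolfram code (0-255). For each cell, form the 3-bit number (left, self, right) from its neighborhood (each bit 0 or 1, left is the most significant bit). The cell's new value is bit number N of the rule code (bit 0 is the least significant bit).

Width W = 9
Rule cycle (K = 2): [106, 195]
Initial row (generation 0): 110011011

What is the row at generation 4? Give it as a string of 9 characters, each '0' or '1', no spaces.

Gen 0: 110011011
Gen 1 (rule 106): 110111111
Gen 2 (rule 195): 010011111
Gen 3 (rule 106): 100110001
Gen 4 (rule 195): 001010110

Answer: 001010110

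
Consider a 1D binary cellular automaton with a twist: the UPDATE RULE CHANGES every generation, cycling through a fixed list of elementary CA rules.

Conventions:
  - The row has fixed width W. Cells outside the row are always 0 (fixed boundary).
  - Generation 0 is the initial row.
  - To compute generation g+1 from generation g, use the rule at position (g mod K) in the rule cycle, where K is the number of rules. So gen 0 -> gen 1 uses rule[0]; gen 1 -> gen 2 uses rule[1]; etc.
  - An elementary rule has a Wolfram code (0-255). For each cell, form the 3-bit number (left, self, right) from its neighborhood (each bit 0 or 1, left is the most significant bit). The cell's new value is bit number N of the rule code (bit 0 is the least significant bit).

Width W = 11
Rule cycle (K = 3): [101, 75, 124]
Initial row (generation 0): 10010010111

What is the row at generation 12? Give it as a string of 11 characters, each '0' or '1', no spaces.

Answer: 00001000110

Derivation:
Gen 0: 10010010111
Gen 1 (rule 101): 10010011001
Gen 2 (rule 75): 00100111010
Gen 3 (rule 124): 00110101111
Gen 4 (rule 101): 10011110001
Gen 5 (rule 75): 00110010110
Gen 6 (rule 124): 00111011111
Gen 7 (rule 101): 10001100001
Gen 8 (rule 75): 00111101110
Gen 9 (rule 124): 00100111011
Gen 10 (rule 101): 10100001101
Gen 11 (rule 75): 00001111100
Gen 12 (rule 124): 00001000110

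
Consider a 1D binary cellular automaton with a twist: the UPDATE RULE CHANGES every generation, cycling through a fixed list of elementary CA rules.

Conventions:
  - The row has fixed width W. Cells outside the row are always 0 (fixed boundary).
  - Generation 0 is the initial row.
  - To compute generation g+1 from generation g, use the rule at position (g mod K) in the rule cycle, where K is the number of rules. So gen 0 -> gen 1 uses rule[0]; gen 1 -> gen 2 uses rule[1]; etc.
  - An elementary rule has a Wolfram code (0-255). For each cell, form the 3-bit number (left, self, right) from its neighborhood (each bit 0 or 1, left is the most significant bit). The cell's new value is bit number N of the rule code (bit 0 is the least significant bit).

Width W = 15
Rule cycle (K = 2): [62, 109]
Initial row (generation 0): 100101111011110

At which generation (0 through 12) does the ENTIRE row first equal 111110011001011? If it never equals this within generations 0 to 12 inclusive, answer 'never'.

Gen 0: 100101111011110
Gen 1 (rule 62): 111111000110001
Gen 2 (rule 109): 100001010110101
Gen 3 (rule 62): 110011111101111
Gen 4 (rule 109): 110010000111001
Gen 5 (rule 62): 101111001100111
Gen 6 (rule 109): 111001001100101
Gen 7 (rule 62): 100111111011111
Gen 8 (rule 109): 100100001110001
Gen 9 (rule 62): 111110011001011
Gen 10 (rule 109): 100010011001111
Gen 11 (rule 62): 110111110111000
Gen 12 (rule 109): 111100011101011

Answer: 9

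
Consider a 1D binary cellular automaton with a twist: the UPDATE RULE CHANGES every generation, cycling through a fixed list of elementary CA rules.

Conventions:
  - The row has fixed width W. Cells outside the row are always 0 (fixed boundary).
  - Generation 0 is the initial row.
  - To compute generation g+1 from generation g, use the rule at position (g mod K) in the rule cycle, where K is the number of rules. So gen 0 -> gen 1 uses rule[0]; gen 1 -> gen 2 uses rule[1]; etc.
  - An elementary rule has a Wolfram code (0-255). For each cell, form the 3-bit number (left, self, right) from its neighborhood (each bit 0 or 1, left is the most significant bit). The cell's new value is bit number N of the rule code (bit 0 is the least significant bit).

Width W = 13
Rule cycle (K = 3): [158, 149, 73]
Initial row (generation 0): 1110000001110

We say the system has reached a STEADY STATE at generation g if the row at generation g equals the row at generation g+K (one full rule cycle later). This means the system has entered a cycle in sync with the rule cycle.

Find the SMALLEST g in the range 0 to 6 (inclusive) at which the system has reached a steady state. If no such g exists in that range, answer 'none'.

Answer: none

Derivation:
Gen 0: 1110000001110
Gen 1 (rule 158): 1101000011101
Gen 2 (rule 149): 0001111001001
Gen 3 (rule 73): 1101001000000
Gen 4 (rule 158): 1001111100000
Gen 5 (rule 149): 1100111011111
Gen 6 (rule 73): 1100101010001
Gen 7 (rule 158): 1011101011011
Gen 8 (rule 149): 1001001000000
Gen 9 (rule 73): 0000000011111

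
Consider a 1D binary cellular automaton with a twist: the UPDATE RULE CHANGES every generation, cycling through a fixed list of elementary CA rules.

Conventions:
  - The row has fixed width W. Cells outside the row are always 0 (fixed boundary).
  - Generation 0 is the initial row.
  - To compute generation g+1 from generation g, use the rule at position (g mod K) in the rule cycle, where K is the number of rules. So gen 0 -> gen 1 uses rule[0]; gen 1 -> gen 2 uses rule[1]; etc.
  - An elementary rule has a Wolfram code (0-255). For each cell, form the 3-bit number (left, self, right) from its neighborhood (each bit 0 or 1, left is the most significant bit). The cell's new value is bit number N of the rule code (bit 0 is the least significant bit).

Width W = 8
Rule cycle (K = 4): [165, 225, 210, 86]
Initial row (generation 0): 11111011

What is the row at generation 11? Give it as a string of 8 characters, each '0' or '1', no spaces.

Gen 0: 11111011
Gen 1 (rule 165): 01110100
Gen 2 (rule 225): 00111001
Gen 3 (rule 210): 01011110
Gen 4 (rule 86): 11000011
Gen 5 (rule 165): 00011000
Gen 6 (rule 225): 11001011
Gen 7 (rule 210): 01110001
Gen 8 (rule 86): 10011011
Gen 9 (rule 165): 10000100
Gen 10 (rule 225): 00110001
Gen 11 (rule 210): 01011010

Answer: 01011010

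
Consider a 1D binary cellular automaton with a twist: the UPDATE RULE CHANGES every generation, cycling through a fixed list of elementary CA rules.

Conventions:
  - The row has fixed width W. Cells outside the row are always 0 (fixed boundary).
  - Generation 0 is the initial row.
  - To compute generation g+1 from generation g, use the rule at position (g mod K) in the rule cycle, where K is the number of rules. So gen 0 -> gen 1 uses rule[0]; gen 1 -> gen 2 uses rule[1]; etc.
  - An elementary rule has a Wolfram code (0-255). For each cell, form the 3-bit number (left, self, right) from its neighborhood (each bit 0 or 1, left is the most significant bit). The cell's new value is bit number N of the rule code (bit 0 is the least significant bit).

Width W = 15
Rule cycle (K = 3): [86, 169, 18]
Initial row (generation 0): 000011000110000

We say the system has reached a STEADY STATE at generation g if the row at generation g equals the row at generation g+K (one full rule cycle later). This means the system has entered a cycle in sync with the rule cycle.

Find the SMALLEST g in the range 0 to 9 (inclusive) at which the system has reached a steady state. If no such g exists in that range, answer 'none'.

Answer: 9

Derivation:
Gen 0: 000011000110000
Gen 1 (rule 86): 000101101011000
Gen 2 (rule 169): 110011010110011
Gen 3 (rule 18): 001100000001100
Gen 4 (rule 86): 010110000010110
Gen 5 (rule 169): 001100111001100
Gen 6 (rule 18): 010011000110010
Gen 7 (rule 86): 111101101011111
Gen 8 (rule 169): 111011010111110
Gen 9 (rule 18): 000000000000001
Gen 10 (rule 86): 000000000000011
Gen 11 (rule 169): 111111111111010
Gen 12 (rule 18): 000000000000001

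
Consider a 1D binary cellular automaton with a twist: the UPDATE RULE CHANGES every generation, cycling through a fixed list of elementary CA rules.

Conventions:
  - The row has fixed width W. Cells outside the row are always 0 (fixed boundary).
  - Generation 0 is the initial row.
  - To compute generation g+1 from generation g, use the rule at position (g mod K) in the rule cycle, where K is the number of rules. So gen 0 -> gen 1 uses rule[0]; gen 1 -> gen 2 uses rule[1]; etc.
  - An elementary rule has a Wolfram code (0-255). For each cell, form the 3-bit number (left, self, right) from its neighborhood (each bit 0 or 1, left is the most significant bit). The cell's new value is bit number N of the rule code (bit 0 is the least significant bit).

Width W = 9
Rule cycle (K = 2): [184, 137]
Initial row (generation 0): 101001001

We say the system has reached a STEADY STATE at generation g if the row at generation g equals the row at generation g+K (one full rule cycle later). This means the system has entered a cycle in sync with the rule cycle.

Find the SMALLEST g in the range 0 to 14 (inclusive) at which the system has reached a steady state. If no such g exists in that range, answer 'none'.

Gen 0: 101001001
Gen 1 (rule 184): 010100100
Gen 2 (rule 137): 000000001
Gen 3 (rule 184): 000000000
Gen 4 (rule 137): 111111111
Gen 5 (rule 184): 111111110
Gen 6 (rule 137): 111111100
Gen 7 (rule 184): 111111010
Gen 8 (rule 137): 111110000
Gen 9 (rule 184): 111101000
Gen 10 (rule 137): 111000011
Gen 11 (rule 184): 110100010
Gen 12 (rule 137): 100001000
Gen 13 (rule 184): 010000100
Gen 14 (rule 137): 000110001
Gen 15 (rule 184): 000101000
Gen 16 (rule 137): 110000011

Answer: none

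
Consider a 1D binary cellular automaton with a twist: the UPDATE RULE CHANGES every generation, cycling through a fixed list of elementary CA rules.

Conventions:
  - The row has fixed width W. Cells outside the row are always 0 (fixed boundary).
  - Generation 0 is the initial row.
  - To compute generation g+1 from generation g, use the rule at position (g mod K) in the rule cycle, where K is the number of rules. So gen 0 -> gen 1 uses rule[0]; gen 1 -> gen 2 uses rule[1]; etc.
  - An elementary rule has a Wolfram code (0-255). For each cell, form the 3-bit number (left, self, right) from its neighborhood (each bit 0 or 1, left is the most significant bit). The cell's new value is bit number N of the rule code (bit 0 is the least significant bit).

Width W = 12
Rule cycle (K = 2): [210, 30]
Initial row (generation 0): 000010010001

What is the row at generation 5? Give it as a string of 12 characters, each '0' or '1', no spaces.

Gen 0: 000010010001
Gen 1 (rule 210): 000101101010
Gen 2 (rule 30): 001101001011
Gen 3 (rule 210): 010100110001
Gen 4 (rule 30): 110111101011
Gen 5 (rule 210): 010011100001

Answer: 010011100001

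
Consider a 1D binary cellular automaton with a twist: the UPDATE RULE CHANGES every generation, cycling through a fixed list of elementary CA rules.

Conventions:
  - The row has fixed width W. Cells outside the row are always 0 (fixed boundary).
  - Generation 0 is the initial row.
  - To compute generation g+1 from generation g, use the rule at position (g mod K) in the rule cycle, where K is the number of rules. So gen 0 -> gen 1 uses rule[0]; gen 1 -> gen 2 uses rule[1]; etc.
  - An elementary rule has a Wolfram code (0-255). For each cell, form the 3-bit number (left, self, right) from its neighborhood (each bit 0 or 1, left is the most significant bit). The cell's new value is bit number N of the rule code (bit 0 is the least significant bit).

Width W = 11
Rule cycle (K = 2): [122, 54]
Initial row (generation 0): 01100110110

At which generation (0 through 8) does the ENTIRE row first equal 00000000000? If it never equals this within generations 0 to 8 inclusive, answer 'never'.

Answer: 2

Derivation:
Gen 0: 01100110110
Gen 1 (rule 122): 11111111111
Gen 2 (rule 54): 00000000000
Gen 3 (rule 122): 00000000000
Gen 4 (rule 54): 00000000000
Gen 5 (rule 122): 00000000000
Gen 6 (rule 54): 00000000000
Gen 7 (rule 122): 00000000000
Gen 8 (rule 54): 00000000000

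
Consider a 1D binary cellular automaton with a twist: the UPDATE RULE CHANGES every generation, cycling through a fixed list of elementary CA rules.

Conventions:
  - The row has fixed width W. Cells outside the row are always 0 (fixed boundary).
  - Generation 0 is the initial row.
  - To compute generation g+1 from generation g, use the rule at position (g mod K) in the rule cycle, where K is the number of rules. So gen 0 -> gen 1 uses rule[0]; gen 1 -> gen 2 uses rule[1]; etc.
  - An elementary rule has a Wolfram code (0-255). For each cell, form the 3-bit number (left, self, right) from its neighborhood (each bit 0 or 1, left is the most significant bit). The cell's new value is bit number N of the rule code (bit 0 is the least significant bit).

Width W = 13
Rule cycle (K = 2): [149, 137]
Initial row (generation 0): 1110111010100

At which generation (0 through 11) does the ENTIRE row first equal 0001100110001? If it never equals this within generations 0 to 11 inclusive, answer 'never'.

Answer: never

Derivation:
Gen 0: 1110111010100
Gen 1 (rule 149): 0100010010111
Gen 2 (rule 137): 0001000000110
Gen 3 (rule 149): 1101111110001
Gen 4 (rule 137): 1001111100100
Gen 5 (rule 149): 1100111010111
Gen 6 (rule 137): 1000110000110
Gen 7 (rule 149): 1110001110001
Gen 8 (rule 137): 1100101100100
Gen 9 (rule 149): 0010100010111
Gen 10 (rule 137): 1000001000110
Gen 11 (rule 149): 1111101110001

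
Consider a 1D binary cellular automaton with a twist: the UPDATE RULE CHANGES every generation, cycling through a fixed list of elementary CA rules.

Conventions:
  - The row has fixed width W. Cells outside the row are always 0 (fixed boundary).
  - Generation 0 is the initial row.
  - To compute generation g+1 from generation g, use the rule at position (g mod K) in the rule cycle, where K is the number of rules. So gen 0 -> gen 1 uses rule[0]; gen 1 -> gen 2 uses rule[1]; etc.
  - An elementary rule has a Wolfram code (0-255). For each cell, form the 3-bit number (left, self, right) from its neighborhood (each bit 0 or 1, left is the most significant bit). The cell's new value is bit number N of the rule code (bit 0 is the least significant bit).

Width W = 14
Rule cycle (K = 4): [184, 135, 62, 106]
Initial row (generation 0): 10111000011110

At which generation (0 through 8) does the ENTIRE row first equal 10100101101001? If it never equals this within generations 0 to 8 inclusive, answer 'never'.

Answer: 2

Derivation:
Gen 0: 10111000011110
Gen 1 (rule 184): 01110100011101
Gen 2 (rule 135): 10100101101001
Gen 3 (rule 62): 11111111011111
Gen 4 (rule 106): 10000001110001
Gen 5 (rule 184): 01000001101000
Gen 6 (rule 135): 11011110001011
Gen 7 (rule 62): 10110001011110
Gen 8 (rule 106): 01110010110010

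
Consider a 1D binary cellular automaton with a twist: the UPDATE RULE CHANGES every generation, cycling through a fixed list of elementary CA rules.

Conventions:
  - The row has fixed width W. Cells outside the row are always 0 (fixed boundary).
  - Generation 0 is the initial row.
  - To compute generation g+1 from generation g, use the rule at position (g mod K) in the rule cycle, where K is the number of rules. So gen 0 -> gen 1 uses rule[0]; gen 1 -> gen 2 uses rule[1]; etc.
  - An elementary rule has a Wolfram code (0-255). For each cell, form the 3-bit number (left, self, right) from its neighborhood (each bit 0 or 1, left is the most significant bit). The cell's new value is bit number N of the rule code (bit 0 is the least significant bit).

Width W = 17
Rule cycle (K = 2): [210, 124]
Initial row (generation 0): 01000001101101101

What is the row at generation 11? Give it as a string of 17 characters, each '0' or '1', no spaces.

Answer: 01111010111001001

Derivation:
Gen 0: 01000001101101101
Gen 1 (rule 210): 10100010100100100
Gen 2 (rule 124): 11110011110110110
Gen 3 (rule 210): 01111101110010011
Gen 4 (rule 124): 01000111011011011
Gen 5 (rule 210): 10101011001001001
Gen 6 (rule 124): 11111111101101101
Gen 7 (rule 210): 01111111100100100
Gen 8 (rule 124): 01000000110110110
Gen 9 (rule 210): 10100001010010011
Gen 10 (rule 124): 11110001111011011
Gen 11 (rule 210): 01111010111001001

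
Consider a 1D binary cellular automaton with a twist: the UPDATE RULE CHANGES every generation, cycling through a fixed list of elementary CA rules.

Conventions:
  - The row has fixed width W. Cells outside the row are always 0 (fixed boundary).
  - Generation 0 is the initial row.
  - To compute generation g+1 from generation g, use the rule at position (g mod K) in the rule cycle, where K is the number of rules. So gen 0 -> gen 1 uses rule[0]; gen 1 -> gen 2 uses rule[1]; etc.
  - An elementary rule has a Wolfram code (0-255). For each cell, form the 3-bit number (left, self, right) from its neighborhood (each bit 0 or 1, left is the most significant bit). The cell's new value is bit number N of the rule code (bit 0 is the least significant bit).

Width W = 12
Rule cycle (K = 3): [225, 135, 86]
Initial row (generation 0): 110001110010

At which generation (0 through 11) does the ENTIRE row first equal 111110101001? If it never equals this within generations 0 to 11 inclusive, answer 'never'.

Gen 0: 110001110010
Gen 1 (rule 225): 010100110000
Gen 2 (rule 135): 110101000111
Gen 3 (rule 86): 010101101001
Gen 4 (rule 225): 001010110000
Gen 5 (rule 135): 111010000111
Gen 6 (rule 86): 001011001001
Gen 7 (rule 225): 100101000000
Gen 8 (rule 135): 101101011111
Gen 9 (rule 86): 100101000001
Gen 10 (rule 225): 000010011100
Gen 11 (rule 135): 111110101001

Answer: 11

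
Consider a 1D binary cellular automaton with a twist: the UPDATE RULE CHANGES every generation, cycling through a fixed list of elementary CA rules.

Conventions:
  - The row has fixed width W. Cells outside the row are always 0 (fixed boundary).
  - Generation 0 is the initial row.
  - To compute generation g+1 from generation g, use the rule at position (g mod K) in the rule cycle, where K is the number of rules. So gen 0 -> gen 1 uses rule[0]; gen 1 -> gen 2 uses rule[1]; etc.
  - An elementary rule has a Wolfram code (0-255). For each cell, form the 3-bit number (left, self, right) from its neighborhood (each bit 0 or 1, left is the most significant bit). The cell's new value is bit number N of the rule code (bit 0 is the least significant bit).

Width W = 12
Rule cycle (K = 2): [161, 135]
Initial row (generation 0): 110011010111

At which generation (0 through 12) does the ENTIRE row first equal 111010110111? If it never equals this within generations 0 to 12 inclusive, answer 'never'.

Answer: 12

Derivation:
Gen 0: 110011010111
Gen 1 (rule 161): 000000101010
Gen 2 (rule 135): 111111101010
Gen 3 (rule 161): 011111010100
Gen 4 (rule 135): 101110010101
Gen 5 (rule 161): 010100001010
Gen 6 (rule 135): 110101111010
Gen 7 (rule 161): 001010110100
Gen 8 (rule 135): 111010000101
Gen 9 (rule 161): 010100110010
Gen 10 (rule 135): 110101000110
Gen 11 (rule 161): 001010010000
Gen 12 (rule 135): 111010110111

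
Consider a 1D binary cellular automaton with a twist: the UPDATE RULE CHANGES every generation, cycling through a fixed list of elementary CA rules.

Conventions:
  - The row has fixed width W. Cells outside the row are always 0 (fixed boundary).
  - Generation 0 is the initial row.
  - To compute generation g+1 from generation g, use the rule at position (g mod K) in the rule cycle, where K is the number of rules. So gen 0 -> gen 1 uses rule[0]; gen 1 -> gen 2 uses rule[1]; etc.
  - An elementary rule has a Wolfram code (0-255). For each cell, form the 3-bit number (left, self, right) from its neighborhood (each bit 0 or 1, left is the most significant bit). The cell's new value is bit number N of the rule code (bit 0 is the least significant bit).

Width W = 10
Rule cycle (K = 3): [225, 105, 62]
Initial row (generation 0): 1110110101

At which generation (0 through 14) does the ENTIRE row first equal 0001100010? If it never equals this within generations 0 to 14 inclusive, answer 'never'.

Gen 0: 1110110101
Gen 1 (rule 225): 0111011010
Gen 2 (rule 105): 0101111100
Gen 3 (rule 62): 1111000010
Gen 4 (rule 225): 0111011000
Gen 5 (rule 105): 0101111011
Gen 6 (rule 62): 1111000110
Gen 7 (rule 225): 0111010010
Gen 8 (rule 105): 0101100000
Gen 9 (rule 62): 1111010000
Gen 10 (rule 225): 0111100111
Gen 11 (rule 105): 0100100101
Gen 12 (rule 62): 1111111111
Gen 13 (rule 225): 0111111111
Gen 14 (rule 105): 0100000001

Answer: never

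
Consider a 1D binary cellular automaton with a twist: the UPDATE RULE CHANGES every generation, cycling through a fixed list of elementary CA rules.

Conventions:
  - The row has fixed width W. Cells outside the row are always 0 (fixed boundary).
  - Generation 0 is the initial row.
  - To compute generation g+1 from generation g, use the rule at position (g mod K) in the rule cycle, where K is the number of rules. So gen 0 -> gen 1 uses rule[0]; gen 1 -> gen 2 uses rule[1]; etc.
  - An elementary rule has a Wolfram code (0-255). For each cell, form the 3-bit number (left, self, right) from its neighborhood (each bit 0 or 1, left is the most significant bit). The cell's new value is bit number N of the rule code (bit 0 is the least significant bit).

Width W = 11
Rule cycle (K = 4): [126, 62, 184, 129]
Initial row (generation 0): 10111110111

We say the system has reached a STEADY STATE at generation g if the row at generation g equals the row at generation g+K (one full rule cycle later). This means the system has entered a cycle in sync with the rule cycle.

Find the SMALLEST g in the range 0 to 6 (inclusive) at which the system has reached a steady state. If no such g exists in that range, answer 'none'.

Answer: none

Derivation:
Gen 0: 10111110111
Gen 1 (rule 126): 11100011101
Gen 2 (rule 62): 10010110011
Gen 3 (rule 184): 01001101010
Gen 4 (rule 129): 00000000000
Gen 5 (rule 126): 00000000000
Gen 6 (rule 62): 00000000000
Gen 7 (rule 184): 00000000000
Gen 8 (rule 129): 11111111111
Gen 9 (rule 126): 10000000001
Gen 10 (rule 62): 11000000011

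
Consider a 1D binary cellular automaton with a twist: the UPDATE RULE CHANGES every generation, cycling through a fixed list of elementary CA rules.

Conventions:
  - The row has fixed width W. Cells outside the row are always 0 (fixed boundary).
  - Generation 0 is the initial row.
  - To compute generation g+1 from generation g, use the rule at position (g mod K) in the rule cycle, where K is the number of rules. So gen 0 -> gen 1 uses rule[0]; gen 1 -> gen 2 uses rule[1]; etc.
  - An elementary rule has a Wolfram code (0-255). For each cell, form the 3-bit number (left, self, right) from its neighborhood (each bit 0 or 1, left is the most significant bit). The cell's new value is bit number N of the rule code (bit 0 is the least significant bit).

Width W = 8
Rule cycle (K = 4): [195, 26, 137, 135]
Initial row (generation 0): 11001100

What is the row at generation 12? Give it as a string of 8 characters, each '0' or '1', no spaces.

Gen 0: 11001100
Gen 1 (rule 195): 01010101
Gen 2 (rule 26): 10000000
Gen 3 (rule 137): 00111111
Gen 4 (rule 135): 11011110
Gen 5 (rule 195): 01001110
Gen 6 (rule 26): 10111001
Gen 7 (rule 137): 00110000
Gen 8 (rule 135): 11000111
Gen 9 (rule 195): 01011011
Gen 10 (rule 26): 10010010
Gen 11 (rule 137): 00000000
Gen 12 (rule 135): 11111111

Answer: 11111111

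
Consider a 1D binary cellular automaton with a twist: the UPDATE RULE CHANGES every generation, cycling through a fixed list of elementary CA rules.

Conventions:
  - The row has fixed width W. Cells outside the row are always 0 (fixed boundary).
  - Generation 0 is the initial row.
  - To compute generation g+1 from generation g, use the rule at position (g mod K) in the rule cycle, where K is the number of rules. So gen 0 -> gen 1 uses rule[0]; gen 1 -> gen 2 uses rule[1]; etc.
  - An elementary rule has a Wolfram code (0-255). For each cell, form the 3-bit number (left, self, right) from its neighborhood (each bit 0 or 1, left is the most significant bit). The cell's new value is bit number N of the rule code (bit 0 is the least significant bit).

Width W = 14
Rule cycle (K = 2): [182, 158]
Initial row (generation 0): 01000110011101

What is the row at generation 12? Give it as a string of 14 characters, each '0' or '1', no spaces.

Answer: 11010010111110

Derivation:
Gen 0: 01000110011101
Gen 1 (rule 182): 11101001101011
Gen 2 (rule 158): 11001111001010
Gen 3 (rule 182): 00110110111111
Gen 4 (rule 158): 01100100111110
Gen 5 (rule 182): 10011111011101
Gen 6 (rule 158): 11111110011001
Gen 7 (rule 182): 01111101100111
Gen 8 (rule 158): 11111001011110
Gen 9 (rule 182): 01110111101101
Gen 10 (rule 158): 11100111001001
Gen 11 (rule 182): 01011010111111
Gen 12 (rule 158): 11010010111110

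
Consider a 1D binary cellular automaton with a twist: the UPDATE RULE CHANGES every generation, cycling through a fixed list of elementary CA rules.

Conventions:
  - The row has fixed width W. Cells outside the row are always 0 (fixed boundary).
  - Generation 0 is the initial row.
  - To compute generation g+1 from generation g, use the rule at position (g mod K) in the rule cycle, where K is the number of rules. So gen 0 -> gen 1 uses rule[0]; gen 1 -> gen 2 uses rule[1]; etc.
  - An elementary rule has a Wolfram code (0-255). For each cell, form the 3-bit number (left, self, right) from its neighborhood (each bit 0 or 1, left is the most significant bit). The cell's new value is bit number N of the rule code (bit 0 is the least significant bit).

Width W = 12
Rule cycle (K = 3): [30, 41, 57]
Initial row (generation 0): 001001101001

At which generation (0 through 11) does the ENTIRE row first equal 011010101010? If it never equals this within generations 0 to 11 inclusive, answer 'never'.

Answer: 7

Derivation:
Gen 0: 001001101001
Gen 1 (rule 30): 011111001111
Gen 2 (rule 41): 010000001000
Gen 3 (rule 57): 001111100111
Gen 4 (rule 30): 011000011100
Gen 5 (rule 41): 010011010001
Gen 6 (rule 57): 001010101100
Gen 7 (rule 30): 011010101010
Gen 8 (rule 41): 010101010100
Gen 9 (rule 57): 001010101011
Gen 10 (rule 30): 011010101010
Gen 11 (rule 41): 010101010100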